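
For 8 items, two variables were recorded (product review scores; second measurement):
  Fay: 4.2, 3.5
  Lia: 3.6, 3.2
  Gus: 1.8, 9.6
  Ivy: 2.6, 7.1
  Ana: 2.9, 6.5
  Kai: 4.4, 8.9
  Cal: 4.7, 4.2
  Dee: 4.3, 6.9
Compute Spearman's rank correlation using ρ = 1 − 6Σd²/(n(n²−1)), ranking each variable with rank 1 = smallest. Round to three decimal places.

-0.310

Ranks of variable 1: 5, 4, 1, 2, 3, 7, 8, 6
Ranks of variable 2: 2, 1, 8, 6, 4, 7, 3, 5
d = r₁ − r₂: 3, 3, -7, -4, -1, 0, 5, 1
d²: 9, 9, 49, 16, 1, 0, 25, 1; Σd² = 110
ρ = 1 − 6·110/(8·63) = 1 − 660/504 = -0.310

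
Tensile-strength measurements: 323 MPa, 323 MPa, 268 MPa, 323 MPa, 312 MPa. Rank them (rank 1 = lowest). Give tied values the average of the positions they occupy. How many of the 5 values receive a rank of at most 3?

Sorted (ascending): 268, 312, 323, 323, 323
The 3 values of 323 occupy positions 3–5 → average rank 4.
Ranks ≤ 3: {1, 2} → 2 values.

2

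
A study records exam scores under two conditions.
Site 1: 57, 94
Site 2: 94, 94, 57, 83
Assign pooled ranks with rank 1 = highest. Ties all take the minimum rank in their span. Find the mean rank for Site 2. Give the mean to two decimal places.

Sorted (descending): 94, 94, 94, 83, 57, 57
The 3 values of 94 occupy positions 1–3 → each gets rank 1.
The 2 values of 57 occupy positions 5–6 → each gets rank 5.
Site 2 values → pooled ranks: 94→1, 94→1, 57→5, 83→4
Mean rank = (1 + 1 + 5 + 4) / 4 = 2.75

2.75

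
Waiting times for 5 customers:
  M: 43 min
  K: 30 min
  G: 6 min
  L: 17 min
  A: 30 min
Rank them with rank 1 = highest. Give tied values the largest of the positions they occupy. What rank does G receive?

5

Sorted (descending): 43, 30, 30, 17, 6
The 2 values of 30 occupy positions 2–3 → each gets rank 3.
G has value 6 min → rank 5.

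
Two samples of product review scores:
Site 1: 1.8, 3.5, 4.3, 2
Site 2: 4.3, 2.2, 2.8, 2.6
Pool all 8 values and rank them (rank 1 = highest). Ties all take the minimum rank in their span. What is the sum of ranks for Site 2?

Sorted (descending): 4.3, 4.3, 3.5, 2.8, 2.6, 2.2, 2, 1.8
The 2 values of 4.3 occupy positions 1–2 → each gets rank 1.
Site 2 values → pooled ranks: 4.3→1, 2.2→6, 2.8→4, 2.6→5
Rank sum = 1 + 6 + 4 + 5 = 16

16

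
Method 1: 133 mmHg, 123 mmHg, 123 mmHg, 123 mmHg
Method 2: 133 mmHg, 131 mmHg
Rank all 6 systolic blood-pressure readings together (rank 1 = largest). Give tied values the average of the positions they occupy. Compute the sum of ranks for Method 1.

16.5

Sorted (descending): 133, 133, 131, 123, 123, 123
The 2 values of 133 occupy positions 1–2 → average rank (1+2)/2 = 1.5.
The 3 values of 123 occupy positions 4–6 → average rank 5.
Method 1 values → pooled ranks: 133→1.5, 123→5, 123→5, 123→5
Rank sum = 1.5 + 5 + 5 + 5 = 16.5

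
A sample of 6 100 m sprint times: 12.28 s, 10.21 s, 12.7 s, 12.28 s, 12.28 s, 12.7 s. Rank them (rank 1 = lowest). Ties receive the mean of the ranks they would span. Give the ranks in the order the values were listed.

3, 1, 5.5, 3, 3, 5.5

Sorted (ascending): 10.21, 12.28, 12.28, 12.28, 12.7, 12.7
The 3 values of 12.28 occupy positions 2–4 → average rank 3.
The 2 values of 12.7 occupy positions 5–6 → average rank (5+6)/2 = 5.5.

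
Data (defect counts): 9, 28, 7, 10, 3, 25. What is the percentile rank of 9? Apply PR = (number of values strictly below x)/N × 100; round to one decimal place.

33.3

N = 6.
Strictly below 9: 2. Equal to 9: 1.
PR = 2/6 × 100 = 33.3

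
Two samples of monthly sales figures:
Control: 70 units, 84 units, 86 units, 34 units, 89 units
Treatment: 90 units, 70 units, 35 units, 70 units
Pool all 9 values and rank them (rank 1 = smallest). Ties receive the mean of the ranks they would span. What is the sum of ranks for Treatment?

Sorted (ascending): 34, 35, 70, 70, 70, 84, 86, 89, 90
The 3 values of 70 occupy positions 3–5 → average rank 4.
Treatment values → pooled ranks: 90→9, 70→4, 35→2, 70→4
Rank sum = 9 + 4 + 2 + 4 = 19

19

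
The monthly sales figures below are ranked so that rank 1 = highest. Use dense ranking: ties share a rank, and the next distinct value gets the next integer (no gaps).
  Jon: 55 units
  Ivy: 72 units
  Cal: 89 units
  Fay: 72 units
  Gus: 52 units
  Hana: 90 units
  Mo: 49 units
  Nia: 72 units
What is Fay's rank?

Sorted (descending): 90, 89, 72, 72, 72, 55, 52, 49
The 3 values of 72 share dense rank 3.
Remaining distinct values take the next consecutive integers.
Fay has value 72 units → rank 3.

3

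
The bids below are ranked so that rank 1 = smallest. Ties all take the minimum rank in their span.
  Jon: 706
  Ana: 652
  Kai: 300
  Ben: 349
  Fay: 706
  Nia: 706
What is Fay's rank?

Sorted (ascending): 300, 349, 652, 706, 706, 706
The 3 values of 706 occupy positions 4–6 → each gets rank 4.
Fay has value 706 → rank 4.

4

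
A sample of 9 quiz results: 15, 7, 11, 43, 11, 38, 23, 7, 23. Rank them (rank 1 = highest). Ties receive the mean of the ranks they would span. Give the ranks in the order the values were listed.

5, 8.5, 6.5, 1, 6.5, 2, 3.5, 8.5, 3.5

Sorted (descending): 43, 38, 23, 23, 15, 11, 11, 7, 7
The 2 values of 23 occupy positions 3–4 → average rank (3+4)/2 = 3.5.
The 2 values of 11 occupy positions 6–7 → average rank (6+7)/2 = 6.5.
The 2 values of 7 occupy positions 8–9 → average rank (8+9)/2 = 8.5.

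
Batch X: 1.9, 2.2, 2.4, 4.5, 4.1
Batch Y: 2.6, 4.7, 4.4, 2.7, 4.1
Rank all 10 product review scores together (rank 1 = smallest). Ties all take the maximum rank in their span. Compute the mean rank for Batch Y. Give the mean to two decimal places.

Sorted (ascending): 1.9, 2.2, 2.4, 2.6, 2.7, 4.1, 4.1, 4.4, 4.5, 4.7
The 2 values of 4.1 occupy positions 6–7 → each gets rank 7.
Batch Y values → pooled ranks: 2.6→4, 4.7→10, 4.4→8, 2.7→5, 4.1→7
Mean rank = (4 + 10 + 8 + 5 + 7) / 5 = 6.80

6.80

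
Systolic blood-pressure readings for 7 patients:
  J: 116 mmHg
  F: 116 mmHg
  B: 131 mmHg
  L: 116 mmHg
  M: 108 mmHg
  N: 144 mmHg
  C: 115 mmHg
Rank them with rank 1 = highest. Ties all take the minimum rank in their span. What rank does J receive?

Sorted (descending): 144, 131, 116, 116, 116, 115, 108
The 3 values of 116 occupy positions 3–5 → each gets rank 3.
J has value 116 mmHg → rank 3.

3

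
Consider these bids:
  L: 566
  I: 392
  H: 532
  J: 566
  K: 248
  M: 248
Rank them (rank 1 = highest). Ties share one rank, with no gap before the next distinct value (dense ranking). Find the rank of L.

1

Sorted (descending): 566, 566, 532, 392, 248, 248
The 2 values of 566 share dense rank 1.
The 2 values of 248 share dense rank 4.
Remaining distinct values take the next consecutive integers.
L has value 566 → rank 1.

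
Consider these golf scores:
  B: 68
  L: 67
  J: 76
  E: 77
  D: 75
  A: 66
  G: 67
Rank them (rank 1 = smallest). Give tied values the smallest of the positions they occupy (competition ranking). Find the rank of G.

2

Sorted (ascending): 66, 67, 67, 68, 75, 76, 77
The 2 values of 67 occupy positions 2–3 → each gets rank 2.
G has value 67 → rank 2.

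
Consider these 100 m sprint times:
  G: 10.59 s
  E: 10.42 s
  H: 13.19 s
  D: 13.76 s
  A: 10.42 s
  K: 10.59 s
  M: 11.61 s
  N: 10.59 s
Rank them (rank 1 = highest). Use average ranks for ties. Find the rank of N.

5

Sorted (descending): 13.76, 13.19, 11.61, 10.59, 10.59, 10.59, 10.42, 10.42
The 3 values of 10.59 occupy positions 4–6 → average rank 5.
The 2 values of 10.42 occupy positions 7–8 → average rank (7+8)/2 = 7.5.
N has value 10.59 s → rank 5.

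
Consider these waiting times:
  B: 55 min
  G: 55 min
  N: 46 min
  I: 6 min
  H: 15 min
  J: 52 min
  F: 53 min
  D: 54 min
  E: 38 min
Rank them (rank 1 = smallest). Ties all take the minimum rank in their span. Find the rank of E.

Sorted (ascending): 6, 15, 38, 46, 52, 53, 54, 55, 55
The 2 values of 55 occupy positions 8–9 → each gets rank 8.
E has value 38 min → rank 3.

3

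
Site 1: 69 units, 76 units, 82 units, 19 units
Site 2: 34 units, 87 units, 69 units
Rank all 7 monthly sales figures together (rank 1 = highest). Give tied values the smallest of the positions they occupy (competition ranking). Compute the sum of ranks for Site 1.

16

Sorted (descending): 87, 82, 76, 69, 69, 34, 19
The 2 values of 69 occupy positions 4–5 → each gets rank 4.
Site 1 values → pooled ranks: 69→4, 76→3, 82→2, 19→7
Rank sum = 4 + 3 + 2 + 7 = 16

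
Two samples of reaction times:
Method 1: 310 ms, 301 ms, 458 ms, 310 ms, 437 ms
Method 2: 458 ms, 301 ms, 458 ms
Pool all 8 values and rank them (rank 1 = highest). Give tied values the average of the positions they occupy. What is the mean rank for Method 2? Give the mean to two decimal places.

3.83

Sorted (descending): 458, 458, 458, 437, 310, 310, 301, 301
The 3 values of 458 occupy positions 1–3 → average rank 2.
The 2 values of 310 occupy positions 5–6 → average rank (5+6)/2 = 5.5.
The 2 values of 301 occupy positions 7–8 → average rank (7+8)/2 = 7.5.
Method 2 values → pooled ranks: 458→2, 301→7.5, 458→2
Mean rank = (2 + 7.5 + 2) / 3 = 3.83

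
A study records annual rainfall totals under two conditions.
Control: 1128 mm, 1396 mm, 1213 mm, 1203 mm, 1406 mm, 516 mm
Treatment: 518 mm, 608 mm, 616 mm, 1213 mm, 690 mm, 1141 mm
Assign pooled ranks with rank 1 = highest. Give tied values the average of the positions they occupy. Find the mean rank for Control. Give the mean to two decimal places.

5.08

Sorted (descending): 1406, 1396, 1213, 1213, 1203, 1141, 1128, 690, 616, 608, 518, 516
The 2 values of 1213 occupy positions 3–4 → average rank (3+4)/2 = 3.5.
Control values → pooled ranks: 1128→7, 1396→2, 1213→3.5, 1203→5, 1406→1, 516→12
Mean rank = (7 + 2 + 3.5 + 5 + 1 + 12) / 6 = 5.08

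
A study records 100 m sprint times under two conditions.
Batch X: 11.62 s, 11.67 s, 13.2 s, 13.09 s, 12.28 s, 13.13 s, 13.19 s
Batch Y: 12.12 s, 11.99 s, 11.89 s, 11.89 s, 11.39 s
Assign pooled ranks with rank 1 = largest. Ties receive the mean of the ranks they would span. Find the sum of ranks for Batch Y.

Sorted (descending): 13.2, 13.19, 13.13, 13.09, 12.28, 12.12, 11.99, 11.89, 11.89, 11.67, 11.62, 11.39
The 2 values of 11.89 occupy positions 8–9 → average rank (8+9)/2 = 8.5.
Batch Y values → pooled ranks: 12.12→6, 11.99→7, 11.89→8.5, 11.89→8.5, 11.39→12
Rank sum = 6 + 7 + 8.5 + 8.5 + 12 = 42

42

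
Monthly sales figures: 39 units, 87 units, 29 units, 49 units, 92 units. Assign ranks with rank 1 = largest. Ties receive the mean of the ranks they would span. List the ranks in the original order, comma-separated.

Sorted (descending): 92, 87, 49, 39, 29
No ties — each value takes its position as its rank.

4, 2, 5, 3, 1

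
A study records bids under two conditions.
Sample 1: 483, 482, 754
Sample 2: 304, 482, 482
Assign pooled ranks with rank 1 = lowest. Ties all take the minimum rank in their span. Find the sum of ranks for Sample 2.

Sorted (ascending): 304, 482, 482, 482, 483, 754
The 3 values of 482 occupy positions 2–4 → each gets rank 2.
Sample 2 values → pooled ranks: 304→1, 482→2, 482→2
Rank sum = 1 + 2 + 2 = 5

5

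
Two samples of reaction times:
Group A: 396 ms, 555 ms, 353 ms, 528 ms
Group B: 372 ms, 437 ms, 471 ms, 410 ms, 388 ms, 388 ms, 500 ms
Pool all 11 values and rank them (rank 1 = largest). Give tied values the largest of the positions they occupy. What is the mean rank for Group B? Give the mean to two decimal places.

Sorted (descending): 555, 528, 500, 471, 437, 410, 396, 388, 388, 372, 353
The 2 values of 388 occupy positions 8–9 → each gets rank 9.
Group B values → pooled ranks: 372→10, 437→5, 471→4, 410→6, 388→9, 388→9, 500→3
Mean rank = (10 + 5 + 4 + 6 + 9 + 9 + 3) / 7 = 6.57

6.57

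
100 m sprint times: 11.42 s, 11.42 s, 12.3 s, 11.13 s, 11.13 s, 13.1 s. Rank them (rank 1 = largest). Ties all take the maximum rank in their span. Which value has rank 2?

Sorted (descending): 13.1, 12.3, 11.42, 11.42, 11.13, 11.13
The 2 values of 11.42 occupy positions 3–4 → each gets rank 4.
The 2 values of 11.13 occupy positions 5–6 → each gets rank 6.
Rank 2 → value 12.3.

12.3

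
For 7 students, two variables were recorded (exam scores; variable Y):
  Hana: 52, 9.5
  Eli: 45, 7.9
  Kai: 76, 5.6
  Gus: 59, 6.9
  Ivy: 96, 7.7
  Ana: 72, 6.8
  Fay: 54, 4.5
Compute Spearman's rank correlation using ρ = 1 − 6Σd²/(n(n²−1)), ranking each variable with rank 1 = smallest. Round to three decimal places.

-0.393

Ranks of variable 1: 2, 1, 6, 4, 7, 5, 3
Ranks of variable 2: 7, 6, 2, 4, 5, 3, 1
d = r₁ − r₂: -5, -5, 4, 0, 2, 2, 2
d²: 25, 25, 16, 0, 4, 4, 4; Σd² = 78
ρ = 1 − 6·78/(7·48) = 1 − 468/336 = -0.393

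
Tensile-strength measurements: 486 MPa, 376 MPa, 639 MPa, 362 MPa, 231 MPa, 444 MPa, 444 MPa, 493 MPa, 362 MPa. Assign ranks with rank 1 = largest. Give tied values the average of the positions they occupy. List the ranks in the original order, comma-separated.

Sorted (descending): 639, 493, 486, 444, 444, 376, 362, 362, 231
The 2 values of 444 occupy positions 4–5 → average rank (4+5)/2 = 4.5.
The 2 values of 362 occupy positions 7–8 → average rank (7+8)/2 = 7.5.

3, 6, 1, 7.5, 9, 4.5, 4.5, 2, 7.5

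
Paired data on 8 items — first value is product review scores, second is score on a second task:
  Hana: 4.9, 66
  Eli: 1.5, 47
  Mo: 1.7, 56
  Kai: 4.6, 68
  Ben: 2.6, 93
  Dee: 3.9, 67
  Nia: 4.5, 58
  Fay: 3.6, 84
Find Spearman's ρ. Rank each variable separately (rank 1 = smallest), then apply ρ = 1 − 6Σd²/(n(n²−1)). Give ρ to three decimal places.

0.286

Ranks of variable 1: 8, 1, 2, 7, 3, 5, 6, 4
Ranks of variable 2: 4, 1, 2, 6, 8, 5, 3, 7
d = r₁ − r₂: 4, 0, 0, 1, -5, 0, 3, -3
d²: 16, 0, 0, 1, 25, 0, 9, 9; Σd² = 60
ρ = 1 − 6·60/(8·63) = 1 − 360/504 = 0.286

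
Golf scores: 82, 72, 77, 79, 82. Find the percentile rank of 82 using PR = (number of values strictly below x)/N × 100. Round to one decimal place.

60.0

N = 5.
Strictly below 82: 3. Equal to 82: 2.
PR = 3/5 × 100 = 60.0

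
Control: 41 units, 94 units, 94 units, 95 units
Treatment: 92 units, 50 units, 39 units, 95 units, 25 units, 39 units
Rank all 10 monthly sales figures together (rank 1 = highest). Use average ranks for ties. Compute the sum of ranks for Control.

Sorted (descending): 95, 95, 94, 94, 92, 50, 41, 39, 39, 25
The 2 values of 95 occupy positions 1–2 → average rank (1+2)/2 = 1.5.
The 2 values of 94 occupy positions 3–4 → average rank (3+4)/2 = 3.5.
The 2 values of 39 occupy positions 8–9 → average rank (8+9)/2 = 8.5.
Control values → pooled ranks: 41→7, 94→3.5, 94→3.5, 95→1.5
Rank sum = 7 + 3.5 + 3.5 + 1.5 = 15.5

15.5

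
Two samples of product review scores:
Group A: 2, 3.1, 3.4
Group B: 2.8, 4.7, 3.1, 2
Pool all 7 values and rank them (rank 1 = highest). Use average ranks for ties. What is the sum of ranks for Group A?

12

Sorted (descending): 4.7, 3.4, 3.1, 3.1, 2.8, 2, 2
The 2 values of 3.1 occupy positions 3–4 → average rank (3+4)/2 = 3.5.
The 2 values of 2 occupy positions 6–7 → average rank (6+7)/2 = 6.5.
Group A values → pooled ranks: 2→6.5, 3.1→3.5, 3.4→2
Rank sum = 6.5 + 3.5 + 2 = 12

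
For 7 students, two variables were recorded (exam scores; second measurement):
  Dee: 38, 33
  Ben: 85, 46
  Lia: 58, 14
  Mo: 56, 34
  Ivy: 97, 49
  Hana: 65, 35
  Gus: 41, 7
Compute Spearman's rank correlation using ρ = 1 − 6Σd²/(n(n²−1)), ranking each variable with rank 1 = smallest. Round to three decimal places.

0.821

Ranks of variable 1: 1, 6, 4, 3, 7, 5, 2
Ranks of variable 2: 3, 6, 2, 4, 7, 5, 1
d = r₁ − r₂: -2, 0, 2, -1, 0, 0, 1
d²: 4, 0, 4, 1, 0, 0, 1; Σd² = 10
ρ = 1 − 6·10/(7·48) = 1 − 60/336 = 0.821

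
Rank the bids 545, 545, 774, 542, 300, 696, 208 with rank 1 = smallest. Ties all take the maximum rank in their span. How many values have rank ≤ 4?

3

Sorted (ascending): 208, 300, 542, 545, 545, 696, 774
The 2 values of 545 occupy positions 4–5 → each gets rank 5.
Ranks ≤ 4: {1, 2, 3} → 3 values.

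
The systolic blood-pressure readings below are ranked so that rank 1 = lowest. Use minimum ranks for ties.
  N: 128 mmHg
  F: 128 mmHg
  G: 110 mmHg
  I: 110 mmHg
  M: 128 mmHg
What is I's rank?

Sorted (ascending): 110, 110, 128, 128, 128
The 2 values of 110 occupy positions 1–2 → each gets rank 1.
The 3 values of 128 occupy positions 3–5 → each gets rank 3.
I has value 110 mmHg → rank 1.

1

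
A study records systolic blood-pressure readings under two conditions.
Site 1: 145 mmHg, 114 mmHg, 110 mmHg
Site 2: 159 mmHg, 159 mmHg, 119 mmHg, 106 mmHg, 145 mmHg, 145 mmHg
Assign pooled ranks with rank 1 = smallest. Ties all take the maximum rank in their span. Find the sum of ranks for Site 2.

37

Sorted (ascending): 106, 110, 114, 119, 145, 145, 145, 159, 159
The 3 values of 145 occupy positions 5–7 → each gets rank 7.
The 2 values of 159 occupy positions 8–9 → each gets rank 9.
Site 2 values → pooled ranks: 159→9, 159→9, 119→4, 106→1, 145→7, 145→7
Rank sum = 9 + 9 + 4 + 1 + 7 + 7 = 37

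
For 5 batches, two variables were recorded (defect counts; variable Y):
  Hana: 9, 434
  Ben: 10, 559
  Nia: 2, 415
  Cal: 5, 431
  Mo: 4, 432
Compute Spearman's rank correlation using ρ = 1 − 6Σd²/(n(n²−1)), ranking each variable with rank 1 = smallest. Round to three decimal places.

0.900

Ranks of variable 1: 4, 5, 1, 3, 2
Ranks of variable 2: 4, 5, 1, 2, 3
d = r₁ − r₂: 0, 0, 0, 1, -1
d²: 0, 0, 0, 1, 1; Σd² = 2
ρ = 1 − 6·2/(5·24) = 1 − 12/120 = 0.900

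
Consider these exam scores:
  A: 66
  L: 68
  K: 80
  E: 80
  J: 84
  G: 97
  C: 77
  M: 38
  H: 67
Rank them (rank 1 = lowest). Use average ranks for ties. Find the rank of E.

Sorted (ascending): 38, 66, 67, 68, 77, 80, 80, 84, 97
The 2 values of 80 occupy positions 6–7 → average rank (6+7)/2 = 6.5.
E has value 80 → rank 6.5.

6.5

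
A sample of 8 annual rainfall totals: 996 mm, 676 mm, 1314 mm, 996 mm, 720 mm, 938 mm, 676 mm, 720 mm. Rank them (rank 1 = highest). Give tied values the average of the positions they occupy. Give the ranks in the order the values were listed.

Sorted (descending): 1314, 996, 996, 938, 720, 720, 676, 676
The 2 values of 996 occupy positions 2–3 → average rank (2+3)/2 = 2.5.
The 2 values of 720 occupy positions 5–6 → average rank (5+6)/2 = 5.5.
The 2 values of 676 occupy positions 7–8 → average rank (7+8)/2 = 7.5.

2.5, 7.5, 1, 2.5, 5.5, 4, 7.5, 5.5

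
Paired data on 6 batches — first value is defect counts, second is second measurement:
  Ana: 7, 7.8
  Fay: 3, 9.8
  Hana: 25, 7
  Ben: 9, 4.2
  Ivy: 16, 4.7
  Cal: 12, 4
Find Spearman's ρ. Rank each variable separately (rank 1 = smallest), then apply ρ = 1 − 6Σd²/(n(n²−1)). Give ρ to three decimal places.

Ranks of variable 1: 2, 1, 6, 3, 5, 4
Ranks of variable 2: 5, 6, 4, 2, 3, 1
d = r₁ − r₂: -3, -5, 2, 1, 2, 3
d²: 9, 25, 4, 1, 4, 9; Σd² = 52
ρ = 1 − 6·52/(6·35) = 1 − 312/210 = -0.486

-0.486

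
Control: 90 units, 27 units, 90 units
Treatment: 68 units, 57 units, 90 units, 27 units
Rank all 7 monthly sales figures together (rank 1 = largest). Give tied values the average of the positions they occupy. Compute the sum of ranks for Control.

10.5

Sorted (descending): 90, 90, 90, 68, 57, 27, 27
The 3 values of 90 occupy positions 1–3 → average rank 2.
The 2 values of 27 occupy positions 6–7 → average rank (6+7)/2 = 6.5.
Control values → pooled ranks: 90→2, 27→6.5, 90→2
Rank sum = 2 + 6.5 + 2 = 10.5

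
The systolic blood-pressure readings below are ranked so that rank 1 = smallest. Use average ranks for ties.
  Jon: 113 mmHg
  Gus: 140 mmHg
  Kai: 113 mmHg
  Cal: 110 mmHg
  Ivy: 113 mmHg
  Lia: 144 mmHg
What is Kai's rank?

Sorted (ascending): 110, 113, 113, 113, 140, 144
The 3 values of 113 occupy positions 2–4 → average rank 3.
Kai has value 113 mmHg → rank 3.

3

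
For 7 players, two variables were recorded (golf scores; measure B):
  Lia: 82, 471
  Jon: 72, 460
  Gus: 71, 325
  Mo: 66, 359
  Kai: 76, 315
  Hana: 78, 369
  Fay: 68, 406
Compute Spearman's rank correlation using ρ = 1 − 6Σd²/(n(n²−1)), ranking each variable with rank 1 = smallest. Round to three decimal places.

Ranks of variable 1: 7, 4, 3, 1, 5, 6, 2
Ranks of variable 2: 7, 6, 2, 3, 1, 4, 5
d = r₁ − r₂: 0, -2, 1, -2, 4, 2, -3
d²: 0, 4, 1, 4, 16, 4, 9; Σd² = 38
ρ = 1 − 6·38/(7·48) = 1 − 228/336 = 0.321

0.321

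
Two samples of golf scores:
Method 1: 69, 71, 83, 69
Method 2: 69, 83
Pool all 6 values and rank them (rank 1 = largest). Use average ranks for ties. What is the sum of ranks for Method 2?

Sorted (descending): 83, 83, 71, 69, 69, 69
The 2 values of 83 occupy positions 1–2 → average rank (1+2)/2 = 1.5.
The 3 values of 69 occupy positions 4–6 → average rank 5.
Method 2 values → pooled ranks: 69→5, 83→1.5
Rank sum = 5 + 1.5 = 6.5

6.5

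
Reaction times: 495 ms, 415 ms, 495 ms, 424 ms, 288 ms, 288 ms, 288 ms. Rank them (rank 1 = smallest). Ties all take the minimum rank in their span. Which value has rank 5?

Sorted (ascending): 288, 288, 288, 415, 424, 495, 495
The 3 values of 288 occupy positions 1–3 → each gets rank 1.
The 2 values of 495 occupy positions 6–7 → each gets rank 6.
Rank 5 → value 424.

424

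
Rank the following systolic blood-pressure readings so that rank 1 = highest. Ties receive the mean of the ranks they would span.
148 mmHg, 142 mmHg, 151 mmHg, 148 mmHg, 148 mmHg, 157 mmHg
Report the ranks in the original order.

4, 6, 2, 4, 4, 1

Sorted (descending): 157, 151, 148, 148, 148, 142
The 3 values of 148 occupy positions 3–5 → average rank 4.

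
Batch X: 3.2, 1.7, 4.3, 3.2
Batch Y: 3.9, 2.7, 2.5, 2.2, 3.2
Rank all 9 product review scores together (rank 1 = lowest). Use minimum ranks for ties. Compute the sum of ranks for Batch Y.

22

Sorted (ascending): 1.7, 2.2, 2.5, 2.7, 3.2, 3.2, 3.2, 3.9, 4.3
The 3 values of 3.2 occupy positions 5–7 → each gets rank 5.
Batch Y values → pooled ranks: 3.9→8, 2.7→4, 2.5→3, 2.2→2, 3.2→5
Rank sum = 8 + 4 + 3 + 2 + 5 = 22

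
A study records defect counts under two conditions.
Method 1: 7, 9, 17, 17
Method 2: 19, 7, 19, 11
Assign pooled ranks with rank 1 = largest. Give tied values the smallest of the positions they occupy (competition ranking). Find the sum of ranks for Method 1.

Sorted (descending): 19, 19, 17, 17, 11, 9, 7, 7
The 2 values of 19 occupy positions 1–2 → each gets rank 1.
The 2 values of 17 occupy positions 3–4 → each gets rank 3.
The 2 values of 7 occupy positions 7–8 → each gets rank 7.
Method 1 values → pooled ranks: 7→7, 9→6, 17→3, 17→3
Rank sum = 7 + 6 + 3 + 3 = 19

19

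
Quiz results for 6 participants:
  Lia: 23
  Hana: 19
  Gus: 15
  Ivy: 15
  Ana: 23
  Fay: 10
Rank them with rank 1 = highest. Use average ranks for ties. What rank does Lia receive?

1.5

Sorted (descending): 23, 23, 19, 15, 15, 10
The 2 values of 23 occupy positions 1–2 → average rank (1+2)/2 = 1.5.
The 2 values of 15 occupy positions 4–5 → average rank (4+5)/2 = 4.5.
Lia has value 23 → rank 1.5.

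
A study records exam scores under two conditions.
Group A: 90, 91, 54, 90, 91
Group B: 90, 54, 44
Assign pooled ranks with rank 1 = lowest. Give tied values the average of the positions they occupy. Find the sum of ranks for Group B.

8.5

Sorted (ascending): 44, 54, 54, 90, 90, 90, 91, 91
The 2 values of 54 occupy positions 2–3 → average rank (2+3)/2 = 2.5.
The 3 values of 90 occupy positions 4–6 → average rank 5.
The 2 values of 91 occupy positions 7–8 → average rank (7+8)/2 = 7.5.
Group B values → pooled ranks: 90→5, 54→2.5, 44→1
Rank sum = 5 + 2.5 + 1 = 8.5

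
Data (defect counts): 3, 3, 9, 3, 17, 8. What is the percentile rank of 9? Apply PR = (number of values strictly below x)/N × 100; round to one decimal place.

N = 6.
Strictly below 9: 4. Equal to 9: 1.
PR = 4/6 × 100 = 66.7

66.7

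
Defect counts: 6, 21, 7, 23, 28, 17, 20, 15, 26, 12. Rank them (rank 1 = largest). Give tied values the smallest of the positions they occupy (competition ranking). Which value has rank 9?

Sorted (descending): 28, 26, 23, 21, 20, 17, 15, 12, 7, 6
No ties — each value takes its position as its rank.
Rank 9 → value 7.

7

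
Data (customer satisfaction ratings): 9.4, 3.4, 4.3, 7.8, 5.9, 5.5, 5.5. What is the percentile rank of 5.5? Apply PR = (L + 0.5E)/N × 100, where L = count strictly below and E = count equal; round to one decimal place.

N = 7.
Strictly below 5.5: 2. Equal to 5.5: 2.
PR = (2 + 0.5·2)/7 × 100 = 42.9

42.9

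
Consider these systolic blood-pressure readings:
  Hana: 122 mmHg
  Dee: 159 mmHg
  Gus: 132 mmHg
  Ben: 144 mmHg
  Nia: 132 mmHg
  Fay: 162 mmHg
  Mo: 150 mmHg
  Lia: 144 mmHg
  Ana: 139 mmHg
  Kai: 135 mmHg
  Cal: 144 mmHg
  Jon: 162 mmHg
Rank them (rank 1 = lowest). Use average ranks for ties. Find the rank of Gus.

Sorted (ascending): 122, 132, 132, 135, 139, 144, 144, 144, 150, 159, 162, 162
The 2 values of 132 occupy positions 2–3 → average rank (2+3)/2 = 2.5.
The 3 values of 144 occupy positions 6–8 → average rank 7.
The 2 values of 162 occupy positions 11–12 → average rank (11+12)/2 = 11.5.
Gus has value 132 mmHg → rank 2.5.

2.5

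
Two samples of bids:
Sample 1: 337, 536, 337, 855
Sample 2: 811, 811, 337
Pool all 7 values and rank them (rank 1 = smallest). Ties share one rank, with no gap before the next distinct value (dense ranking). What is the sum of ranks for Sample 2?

7

Sorted (ascending): 337, 337, 337, 536, 811, 811, 855
The 3 values of 337 share dense rank 1.
The 2 values of 811 share dense rank 3.
Remaining distinct values take the next consecutive integers.
Sample 2 values → pooled ranks: 811→3, 811→3, 337→1
Rank sum = 3 + 3 + 1 = 7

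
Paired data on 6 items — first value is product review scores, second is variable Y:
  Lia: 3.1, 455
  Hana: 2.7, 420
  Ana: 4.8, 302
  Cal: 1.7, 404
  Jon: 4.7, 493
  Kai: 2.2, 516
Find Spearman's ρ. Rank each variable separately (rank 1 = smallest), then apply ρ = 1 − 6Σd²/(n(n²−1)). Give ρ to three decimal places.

Ranks of variable 1: 4, 3, 6, 1, 5, 2
Ranks of variable 2: 4, 3, 1, 2, 5, 6
d = r₁ − r₂: 0, 0, 5, -1, 0, -4
d²: 0, 0, 25, 1, 0, 16; Σd² = 42
ρ = 1 − 6·42/(6·35) = 1 − 252/210 = -0.200

-0.200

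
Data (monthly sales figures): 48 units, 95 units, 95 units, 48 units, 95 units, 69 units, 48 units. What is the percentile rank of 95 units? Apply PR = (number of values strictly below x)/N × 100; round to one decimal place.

N = 7.
Strictly below 95: 4. Equal to 95: 3.
PR = 4/7 × 100 = 57.1

57.1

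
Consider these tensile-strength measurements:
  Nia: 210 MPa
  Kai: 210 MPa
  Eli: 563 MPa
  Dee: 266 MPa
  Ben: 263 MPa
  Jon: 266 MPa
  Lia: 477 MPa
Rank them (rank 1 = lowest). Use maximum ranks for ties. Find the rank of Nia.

2

Sorted (ascending): 210, 210, 263, 266, 266, 477, 563
The 2 values of 210 occupy positions 1–2 → each gets rank 2.
The 2 values of 266 occupy positions 4–5 → each gets rank 5.
Nia has value 210 MPa → rank 2.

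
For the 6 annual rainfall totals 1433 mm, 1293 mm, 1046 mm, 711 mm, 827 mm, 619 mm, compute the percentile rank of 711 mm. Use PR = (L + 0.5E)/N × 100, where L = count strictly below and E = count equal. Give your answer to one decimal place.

25.0

N = 6.
Strictly below 711: 1. Equal to 711: 1.
PR = (1 + 0.5·1)/6 × 100 = 25.0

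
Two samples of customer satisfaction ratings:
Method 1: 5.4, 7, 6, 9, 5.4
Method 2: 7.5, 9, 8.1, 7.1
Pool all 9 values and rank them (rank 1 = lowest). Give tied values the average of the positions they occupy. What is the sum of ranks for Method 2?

Sorted (ascending): 5.4, 5.4, 6, 7, 7.1, 7.5, 8.1, 9, 9
The 2 values of 5.4 occupy positions 1–2 → average rank (1+2)/2 = 1.5.
The 2 values of 9 occupy positions 8–9 → average rank (8+9)/2 = 8.5.
Method 2 values → pooled ranks: 7.5→6, 9→8.5, 8.1→7, 7.1→5
Rank sum = 6 + 8.5 + 7 + 5 = 26.5

26.5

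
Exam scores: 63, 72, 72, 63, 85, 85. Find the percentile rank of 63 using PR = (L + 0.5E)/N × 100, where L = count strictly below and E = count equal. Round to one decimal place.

N = 6.
Strictly below 63: 0. Equal to 63: 2.
PR = (0 + 0.5·2)/6 × 100 = 16.7

16.7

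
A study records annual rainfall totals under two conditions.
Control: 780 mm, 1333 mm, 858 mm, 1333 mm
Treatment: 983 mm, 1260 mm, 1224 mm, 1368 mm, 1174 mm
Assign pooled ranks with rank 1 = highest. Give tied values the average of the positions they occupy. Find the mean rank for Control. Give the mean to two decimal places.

5.50

Sorted (descending): 1368, 1333, 1333, 1260, 1224, 1174, 983, 858, 780
The 2 values of 1333 occupy positions 2–3 → average rank (2+3)/2 = 2.5.
Control values → pooled ranks: 780→9, 1333→2.5, 858→8, 1333→2.5
Mean rank = (9 + 2.5 + 8 + 2.5) / 4 = 5.50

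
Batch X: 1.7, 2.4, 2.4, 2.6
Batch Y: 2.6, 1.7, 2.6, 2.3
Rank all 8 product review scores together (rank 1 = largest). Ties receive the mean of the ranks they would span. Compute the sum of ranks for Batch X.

Sorted (descending): 2.6, 2.6, 2.6, 2.4, 2.4, 2.3, 1.7, 1.7
The 3 values of 2.6 occupy positions 1–3 → average rank 2.
The 2 values of 2.4 occupy positions 4–5 → average rank (4+5)/2 = 4.5.
The 2 values of 1.7 occupy positions 7–8 → average rank (7+8)/2 = 7.5.
Batch X values → pooled ranks: 1.7→7.5, 2.4→4.5, 2.4→4.5, 2.6→2
Rank sum = 7.5 + 4.5 + 4.5 + 2 = 18.5

18.5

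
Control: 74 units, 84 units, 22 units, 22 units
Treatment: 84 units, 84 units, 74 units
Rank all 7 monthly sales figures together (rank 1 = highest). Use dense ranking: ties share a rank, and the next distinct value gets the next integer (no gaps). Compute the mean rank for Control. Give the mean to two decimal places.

2.25

Sorted (descending): 84, 84, 84, 74, 74, 22, 22
The 3 values of 84 share dense rank 1.
The 2 values of 74 share dense rank 2.
The 2 values of 22 share dense rank 3.
Control values → pooled ranks: 74→2, 84→1, 22→3, 22→3
Mean rank = (2 + 1 + 3 + 3) / 4 = 2.25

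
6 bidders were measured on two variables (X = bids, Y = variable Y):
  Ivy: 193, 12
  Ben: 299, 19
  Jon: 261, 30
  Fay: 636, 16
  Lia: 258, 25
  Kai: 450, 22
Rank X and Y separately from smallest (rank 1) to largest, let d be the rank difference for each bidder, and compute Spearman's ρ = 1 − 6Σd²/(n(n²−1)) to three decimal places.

Ranks of variable 1: 1, 4, 3, 6, 2, 5
Ranks of variable 2: 1, 3, 6, 2, 5, 4
d = r₁ − r₂: 0, 1, -3, 4, -3, 1
d²: 0, 1, 9, 16, 9, 1; Σd² = 36
ρ = 1 − 6·36/(6·35) = 1 − 216/210 = -0.029

-0.029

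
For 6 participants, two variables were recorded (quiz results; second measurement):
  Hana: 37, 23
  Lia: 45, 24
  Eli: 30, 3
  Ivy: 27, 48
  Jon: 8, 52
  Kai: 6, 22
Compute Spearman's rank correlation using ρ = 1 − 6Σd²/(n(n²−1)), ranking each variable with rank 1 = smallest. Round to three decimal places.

Ranks of variable 1: 5, 6, 4, 3, 2, 1
Ranks of variable 2: 3, 4, 1, 5, 6, 2
d = r₁ − r₂: 2, 2, 3, -2, -4, -1
d²: 4, 4, 9, 4, 16, 1; Σd² = 38
ρ = 1 − 6·38/(6·35) = 1 − 228/210 = -0.086

-0.086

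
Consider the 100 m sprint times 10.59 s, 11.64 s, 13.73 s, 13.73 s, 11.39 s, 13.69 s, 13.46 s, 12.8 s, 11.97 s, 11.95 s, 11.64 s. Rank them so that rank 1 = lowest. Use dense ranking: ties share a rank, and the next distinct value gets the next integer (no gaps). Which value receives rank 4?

Sorted (ascending): 10.59, 11.39, 11.64, 11.64, 11.95, 11.97, 12.8, 13.46, 13.69, 13.73, 13.73
The 2 values of 11.64 share dense rank 3.
The 2 values of 13.73 share dense rank 9.
Remaining distinct values take the next consecutive integers.
Rank 4 → value 11.95.

11.95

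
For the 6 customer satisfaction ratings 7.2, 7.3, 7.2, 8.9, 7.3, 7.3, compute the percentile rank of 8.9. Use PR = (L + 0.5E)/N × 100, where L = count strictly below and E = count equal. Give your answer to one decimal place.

91.7

N = 6.
Strictly below 8.9: 5. Equal to 8.9: 1.
PR = (5 + 0.5·1)/6 × 100 = 91.7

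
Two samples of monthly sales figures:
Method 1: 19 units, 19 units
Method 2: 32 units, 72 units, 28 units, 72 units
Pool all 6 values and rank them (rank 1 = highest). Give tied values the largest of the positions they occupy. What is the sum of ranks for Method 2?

11

Sorted (descending): 72, 72, 32, 28, 19, 19
The 2 values of 72 occupy positions 1–2 → each gets rank 2.
The 2 values of 19 occupy positions 5–6 → each gets rank 6.
Method 2 values → pooled ranks: 32→3, 72→2, 28→4, 72→2
Rank sum = 3 + 2 + 4 + 2 = 11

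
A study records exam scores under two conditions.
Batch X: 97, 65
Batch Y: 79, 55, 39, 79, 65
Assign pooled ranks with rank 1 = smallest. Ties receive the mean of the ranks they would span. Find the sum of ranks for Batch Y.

17.5

Sorted (ascending): 39, 55, 65, 65, 79, 79, 97
The 2 values of 65 occupy positions 3–4 → average rank (3+4)/2 = 3.5.
The 2 values of 79 occupy positions 5–6 → average rank (5+6)/2 = 5.5.
Batch Y values → pooled ranks: 79→5.5, 55→2, 39→1, 79→5.5, 65→3.5
Rank sum = 5.5 + 2 + 1 + 5.5 + 3.5 = 17.5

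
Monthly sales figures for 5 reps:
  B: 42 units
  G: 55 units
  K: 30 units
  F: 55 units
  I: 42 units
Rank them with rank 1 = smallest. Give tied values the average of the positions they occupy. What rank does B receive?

Sorted (ascending): 30, 42, 42, 55, 55
The 2 values of 42 occupy positions 2–3 → average rank (2+3)/2 = 2.5.
The 2 values of 55 occupy positions 4–5 → average rank (4+5)/2 = 4.5.
B has value 42 units → rank 2.5.

2.5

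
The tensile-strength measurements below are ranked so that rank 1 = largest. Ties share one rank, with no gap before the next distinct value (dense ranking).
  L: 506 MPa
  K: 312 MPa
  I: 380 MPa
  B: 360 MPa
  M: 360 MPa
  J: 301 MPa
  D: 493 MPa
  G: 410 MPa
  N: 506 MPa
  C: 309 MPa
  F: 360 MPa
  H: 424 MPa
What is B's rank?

6

Sorted (descending): 506, 506, 493, 424, 410, 380, 360, 360, 360, 312, 309, 301
The 2 values of 506 share dense rank 1.
The 3 values of 360 share dense rank 6.
Remaining distinct values take the next consecutive integers.
B has value 360 MPa → rank 6.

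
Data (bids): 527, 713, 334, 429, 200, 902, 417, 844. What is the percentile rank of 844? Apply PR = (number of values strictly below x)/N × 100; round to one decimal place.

75.0

N = 8.
Strictly below 844: 6. Equal to 844: 1.
PR = 6/8 × 100 = 75.0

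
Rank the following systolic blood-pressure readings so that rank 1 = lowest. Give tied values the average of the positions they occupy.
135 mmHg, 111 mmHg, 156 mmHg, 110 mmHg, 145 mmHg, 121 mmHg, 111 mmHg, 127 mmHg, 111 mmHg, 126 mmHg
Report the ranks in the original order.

8, 3, 10, 1, 9, 5, 3, 7, 3, 6

Sorted (ascending): 110, 111, 111, 111, 121, 126, 127, 135, 145, 156
The 3 values of 111 occupy positions 2–4 → average rank 3.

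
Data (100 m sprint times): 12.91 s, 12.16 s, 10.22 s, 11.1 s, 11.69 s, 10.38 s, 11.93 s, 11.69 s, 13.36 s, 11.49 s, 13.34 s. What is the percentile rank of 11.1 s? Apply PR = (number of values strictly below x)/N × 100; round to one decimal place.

N = 11.
Strictly below 11.1: 2. Equal to 11.1: 1.
PR = 2/11 × 100 = 18.2

18.2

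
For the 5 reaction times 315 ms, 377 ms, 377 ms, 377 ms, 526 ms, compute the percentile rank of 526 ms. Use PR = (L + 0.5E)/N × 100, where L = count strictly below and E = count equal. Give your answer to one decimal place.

N = 5.
Strictly below 526: 4. Equal to 526: 1.
PR = (4 + 0.5·1)/5 × 100 = 90.0

90.0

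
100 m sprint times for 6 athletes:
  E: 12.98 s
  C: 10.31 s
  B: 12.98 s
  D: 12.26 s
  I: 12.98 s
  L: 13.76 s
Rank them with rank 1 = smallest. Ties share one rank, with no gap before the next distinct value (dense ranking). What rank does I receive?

Sorted (ascending): 10.31, 12.26, 12.98, 12.98, 12.98, 13.76
The 3 values of 12.98 share dense rank 3.
Remaining distinct values take the next consecutive integers.
I has value 12.98 s → rank 3.

3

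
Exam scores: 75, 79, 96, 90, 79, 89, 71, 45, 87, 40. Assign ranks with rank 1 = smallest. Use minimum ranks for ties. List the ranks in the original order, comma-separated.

Sorted (ascending): 40, 45, 71, 75, 79, 79, 87, 89, 90, 96
The 2 values of 79 occupy positions 5–6 → each gets rank 5.

4, 5, 10, 9, 5, 8, 3, 2, 7, 1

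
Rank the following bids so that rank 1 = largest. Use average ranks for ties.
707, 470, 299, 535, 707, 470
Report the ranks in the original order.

1.5, 4.5, 6, 3, 1.5, 4.5

Sorted (descending): 707, 707, 535, 470, 470, 299
The 2 values of 707 occupy positions 1–2 → average rank (1+2)/2 = 1.5.
The 2 values of 470 occupy positions 4–5 → average rank (4+5)/2 = 4.5.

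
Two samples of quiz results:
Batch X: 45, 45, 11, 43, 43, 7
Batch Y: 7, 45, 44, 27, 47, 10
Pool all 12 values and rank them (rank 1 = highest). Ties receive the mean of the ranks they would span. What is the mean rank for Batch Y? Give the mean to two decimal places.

Sorted (descending): 47, 45, 45, 45, 44, 43, 43, 27, 11, 10, 7, 7
The 3 values of 45 occupy positions 2–4 → average rank 3.
The 2 values of 43 occupy positions 6–7 → average rank (6+7)/2 = 6.5.
The 2 values of 7 occupy positions 11–12 → average rank (11+12)/2 = 11.5.
Batch Y values → pooled ranks: 7→11.5, 45→3, 44→5, 27→8, 47→1, 10→10
Mean rank = (11.5 + 3 + 5 + 8 + 1 + 10) / 6 = 6.42

6.42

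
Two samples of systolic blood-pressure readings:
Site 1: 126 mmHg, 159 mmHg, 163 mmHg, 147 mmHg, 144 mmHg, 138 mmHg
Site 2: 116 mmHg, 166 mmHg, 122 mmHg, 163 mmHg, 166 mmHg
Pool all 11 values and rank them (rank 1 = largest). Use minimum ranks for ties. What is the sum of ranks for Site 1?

38

Sorted (descending): 166, 166, 163, 163, 159, 147, 144, 138, 126, 122, 116
The 2 values of 166 occupy positions 1–2 → each gets rank 1.
The 2 values of 163 occupy positions 3–4 → each gets rank 3.
Site 1 values → pooled ranks: 126→9, 159→5, 163→3, 147→6, 144→7, 138→8
Rank sum = 9 + 5 + 3 + 6 + 7 + 8 = 38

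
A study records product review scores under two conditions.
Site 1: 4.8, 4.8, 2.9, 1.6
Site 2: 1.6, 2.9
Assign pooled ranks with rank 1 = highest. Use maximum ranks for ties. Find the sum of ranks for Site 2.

Sorted (descending): 4.8, 4.8, 2.9, 2.9, 1.6, 1.6
The 2 values of 4.8 occupy positions 1–2 → each gets rank 2.
The 2 values of 2.9 occupy positions 3–4 → each gets rank 4.
The 2 values of 1.6 occupy positions 5–6 → each gets rank 6.
Site 2 values → pooled ranks: 1.6→6, 2.9→4
Rank sum = 6 + 4 = 10

10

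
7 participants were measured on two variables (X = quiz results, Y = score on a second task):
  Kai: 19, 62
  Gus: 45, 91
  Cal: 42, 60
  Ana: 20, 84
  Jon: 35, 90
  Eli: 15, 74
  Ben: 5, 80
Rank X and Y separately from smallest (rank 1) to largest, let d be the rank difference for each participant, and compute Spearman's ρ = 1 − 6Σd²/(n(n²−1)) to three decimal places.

0.321

Ranks of variable 1: 3, 7, 6, 4, 5, 2, 1
Ranks of variable 2: 2, 7, 1, 5, 6, 3, 4
d = r₁ − r₂: 1, 0, 5, -1, -1, -1, -3
d²: 1, 0, 25, 1, 1, 1, 9; Σd² = 38
ρ = 1 − 6·38/(7·48) = 1 − 228/336 = 0.321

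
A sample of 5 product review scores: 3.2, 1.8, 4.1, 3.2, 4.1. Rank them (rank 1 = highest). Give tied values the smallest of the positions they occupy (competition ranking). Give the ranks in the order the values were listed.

Sorted (descending): 4.1, 4.1, 3.2, 3.2, 1.8
The 2 values of 4.1 occupy positions 1–2 → each gets rank 1.
The 2 values of 3.2 occupy positions 3–4 → each gets rank 3.

3, 5, 1, 3, 1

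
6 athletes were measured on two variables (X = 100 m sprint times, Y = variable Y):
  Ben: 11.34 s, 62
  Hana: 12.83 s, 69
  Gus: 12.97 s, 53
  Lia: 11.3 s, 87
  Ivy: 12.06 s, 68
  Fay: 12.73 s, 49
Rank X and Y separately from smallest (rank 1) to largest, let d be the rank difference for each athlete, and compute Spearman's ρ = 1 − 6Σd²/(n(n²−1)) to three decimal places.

Ranks of variable 1: 2, 5, 6, 1, 3, 4
Ranks of variable 2: 3, 5, 2, 6, 4, 1
d = r₁ − r₂: -1, 0, 4, -5, -1, 3
d²: 1, 0, 16, 25, 1, 9; Σd² = 52
ρ = 1 − 6·52/(6·35) = 1 − 312/210 = -0.486

-0.486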